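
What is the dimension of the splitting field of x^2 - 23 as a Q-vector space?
[K:Q] = 2

The polynomial x^2 - 23 is irreducible over Q since 23 is not a perfect square. Its splitting field is Q(sqrt(23)), which has degree 2 over Q.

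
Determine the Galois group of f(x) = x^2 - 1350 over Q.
Gal(K/Q) = Z/2Z (cyclic of order 2)

x^2 - 1350 is irreducible over Q since 1350 is not a rational square. The splitting field Q(sqrt(1350)) has degree 2 over Q, and its unique nontrivial automorphism is sqrt(1350) ↦ -sqrt(1350). Hence Gal(Q(sqrt(1350))/Q) = Z/2Z.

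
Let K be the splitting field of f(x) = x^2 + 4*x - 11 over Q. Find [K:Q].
[K:Q] = 2

The discriminant of x^2 + (4)*x + (-11) is b^2 - 4c = 16 - (-44) = 60. Since 60 is not a perfect square in Q, the polynomial is irreducible over Q. Its two roots generate a degree-2 extension, so [K:Q] = 2.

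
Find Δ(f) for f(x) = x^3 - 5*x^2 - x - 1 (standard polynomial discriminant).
Δ = -588

For x^3 + a x^2 + b x + c the discriminant is Δ = 18 a b c - 4 a^3 c + a^2 b^2 - 4 b^3 - 27 c^2.
Plug a = -5, b = -1, c = -1:
  18*(-5)*(-1)*(-1) - 4*(-5)^3*(-1) + (-5)^2*(-1)^2 - 4*(-1)^3 - 27*(-1)^2
  = -90 + (-500) + 25 + (4) + (-27)
  = -588.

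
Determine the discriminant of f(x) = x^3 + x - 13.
Δ = -4567

For a depressed cubic x^3 + p x + q the discriminant is Δ = -4 p^3 - 27 q^2 = -4*(1)^3 - 27*(-13)^2 = -4 - 4563 = -4567.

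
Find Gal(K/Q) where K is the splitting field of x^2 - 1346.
Gal(K/Q) = Z/2Z (cyclic of order 2)

x^2 - 1346 is irreducible over Q since 1346 is not a rational square. The splitting field Q(sqrt(1346)) has degree 2 over Q, and its unique nontrivial automorphism is sqrt(1346) ↦ -sqrt(1346). Hence Gal(Q(sqrt(1346))/Q) = Z/2Z.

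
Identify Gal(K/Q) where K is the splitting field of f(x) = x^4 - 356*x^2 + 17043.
Gal(K/Q) = V_4 (Klein four-group, Z/2Z × Z/2Z)

f factors as (x^2 - 57)(x^2 - 299), so the splitting field is K = Q(sqrt(57), sqrt(299)). The elements 57, 299, 17043 are all non-squares in Q, so sqrt(57) and sqrt(299) generate independent quadratic extensions. Thus [K:Q] = 4 and Gal(K/Q) is generated by the two order-2 automorphisms sqrt(57) ↦ -sqrt(57) and sqrt(299) ↦ -sqrt(299), giving V_4.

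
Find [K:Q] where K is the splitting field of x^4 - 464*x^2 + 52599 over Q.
[K:Q] = 4

f factors as (x^2 - 197)(x^2 - 267); the splitting field is K = Q(sqrt(197), sqrt(267)). Since 197, 267, and 52599 are all non-squares in Q, the three subfields Q(sqrt(197)), Q(sqrt(267)), Q(sqrt(52599)) are distinct degree-2 extensions, so [K:Q] = 4 (Klein four Galois group).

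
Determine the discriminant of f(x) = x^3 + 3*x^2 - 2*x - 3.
Δ = 473

For x^3 + a x^2 + b x + c the discriminant is Δ = 18 a b c - 4 a^3 c + a^2 b^2 - 4 b^3 - 27 c^2.
Plug a = 3, b = -2, c = -3:
  18*(3)*(-2)*(-3) - 4*(3)^3*(-3) + (3)^2*(-2)^2 - 4*(-2)^3 - 27*(-3)^2
  = 324 + (324) + 36 + (32) + (-243)
  = 473.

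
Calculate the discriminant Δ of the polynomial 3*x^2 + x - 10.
Δ = 121

For a quadratic a x^2 + b x + c the discriminant is Δ = b^2 - 4ac = (1)^2 - 4*(3)*(-10) = 1 - (-120) = 121.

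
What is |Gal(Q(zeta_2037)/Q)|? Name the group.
|Gal(Q(zeta_2037)/Q)| = phi(2037) = 1152; group ≅ (Z/2037Z)^* ≅ Z/2Z × Z/6Z × Z/96Z

The n-th cyclotomic polynomial Φ_2037(x) is the minimal polynomial of zeta_2037 over Q and has degree phi(2037) = 1152. So Q(zeta_2037) is a degree-1152 Galois extension with Galois group (Z/2037Z)^*. By CRT, (Z/2037Z)^* ≅ (Z/3Z)^* × (Z/7Z)^* × (Z/97Z)^*. Each prime-power unit group is (Z/3Z)^* ≅ Z/2Z; (Z/7Z)^* ≅ Z/6Z; (Z/97Z)^* ≅ Z/96Z. Hence Gal(Q(zeta_2037)/Q) ≅ Z/2Z × Z/6Z × Z/96Z.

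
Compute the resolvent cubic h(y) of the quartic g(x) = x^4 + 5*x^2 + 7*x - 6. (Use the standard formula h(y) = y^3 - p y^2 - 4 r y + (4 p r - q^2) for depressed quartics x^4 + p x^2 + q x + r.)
h(y) = y^3 - 5*y^2 + 24*y - 169

Identify coefficients: p = 5, q = 7, r = -6.
Plug into h(y) = y^3 - p y^2 - 4 r y + (4 p r - q^2):
  h(y) = y^3 - (5) y^2 - 4*(-6) y + (4*(5)*(-6) - (7)^2)
       = y^3 + (-5) y^2 + (24) y + (-169).
Simplifying: h(y) = y^3 - 5*y^2 + 24*y - 169.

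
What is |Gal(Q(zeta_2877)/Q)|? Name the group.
|Gal(Q(zeta_2877)/Q)| = phi(2877) = 1632; group ≅ (Z/2877Z)^* ≅ Z/2Z × Z/6Z × Z/136Z

The n-th cyclotomic polynomial Φ_2877(x) is the minimal polynomial of zeta_2877 over Q and has degree phi(2877) = 1632. So Q(zeta_2877) is a degree-1632 Galois extension with Galois group (Z/2877Z)^*. By CRT, (Z/2877Z)^* ≅ (Z/3Z)^* × (Z/7Z)^* × (Z/137Z)^*. Each prime-power unit group is (Z/3Z)^* ≅ Z/2Z; (Z/7Z)^* ≅ Z/6Z; (Z/137Z)^* ≅ Z/136Z. Hence Gal(Q(zeta_2877)/Q) ≅ Z/2Z × Z/6Z × Z/136Z.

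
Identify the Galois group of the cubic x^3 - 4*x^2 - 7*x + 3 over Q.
Gal(K/Q) = S_3 (symmetric group of order 6)

Compute the discriminant of x^3 + (-4)*x^2 + (-7)*x + (3): Δ = 4193. Since Δ is not a rational square, the Galois group is not contained in A_3; it must be the full S_3 (irreducibility of the cubic rules out anything smaller).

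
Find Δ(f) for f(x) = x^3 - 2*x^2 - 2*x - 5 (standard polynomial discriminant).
Δ = -1147

For x^3 + a x^2 + b x + c the discriminant is Δ = 18 a b c - 4 a^3 c + a^2 b^2 - 4 b^3 - 27 c^2.
Plug a = -2, b = -2, c = -5:
  18*(-2)*(-2)*(-5) - 4*(-2)^3*(-5) + (-2)^2*(-2)^2 - 4*(-2)^3 - 27*(-5)^2
  = -360 + (-160) + 16 + (32) + (-675)
  = -1147.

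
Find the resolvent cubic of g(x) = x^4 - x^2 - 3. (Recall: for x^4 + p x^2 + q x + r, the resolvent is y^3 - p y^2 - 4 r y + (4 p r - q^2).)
h(y) = y^3 + y^2 + 12*y + 12

Identify coefficients: p = -1, q = 0, r = -3.
Plug into h(y) = y^3 - p y^2 - 4 r y + (4 p r - q^2):
  h(y) = y^3 - (-1) y^2 - 4*(-3) y + (4*(-1)*(-3) - (0)^2)
       = y^3 + (1) y^2 + (12) y + (12).
Simplifying: h(y) = y^3 + y^2 + 12*y + 12.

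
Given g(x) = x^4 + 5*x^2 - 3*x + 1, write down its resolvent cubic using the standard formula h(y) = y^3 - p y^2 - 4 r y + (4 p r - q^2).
h(y) = y^3 - 5*y^2 - 4*y + 11

Identify coefficients: p = 5, q = -3, r = 1.
Plug into h(y) = y^3 - p y^2 - 4 r y + (4 p r - q^2):
  h(y) = y^3 - (5) y^2 - 4*(1) y + (4*(5)*(1) - (-3)^2)
       = y^3 + (-5) y^2 + (-4) y + (11).
Simplifying: h(y) = y^3 - 5*y^2 - 4*y + 11.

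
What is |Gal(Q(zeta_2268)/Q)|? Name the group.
|Gal(Q(zeta_2268)/Q)| = phi(2268) = 648; group ≅ (Z/2268Z)^* ≅ Z/2Z × Z/6Z × Z/54Z

The n-th cyclotomic polynomial Φ_2268(x) is the minimal polynomial of zeta_2268 over Q and has degree phi(2268) = 648. So Q(zeta_2268) is a degree-648 Galois extension with Galois group (Z/2268Z)^*. By CRT, (Z/2268Z)^* ≅ (Z/4Z)^* × (Z/81Z)^* × (Z/7Z)^*. Each prime-power unit group is (Z/4Z)^* ≅ Z/2Z; (Z/81Z)^* ≅ Z/54Z; (Z/7Z)^* ≅ Z/6Z. Hence Gal(Q(zeta_2268)/Q) ≅ Z/2Z × Z/6Z × Z/54Z.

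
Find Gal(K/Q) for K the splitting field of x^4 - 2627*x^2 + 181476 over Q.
Gal(K/Q) = Z/2Z (cyclic of order 2)

f factors as (x^2 - 71)(x^2 - 2556), so the splitting field is K = Q(sqrt(71), sqrt(2556)). The squarefree part of 71 is 71 and the squarefree part of 2556 is also 71, so sqrt(71) and sqrt(2556) are both rational multiples of sqrt(71). Hence Q(sqrt(71)) = Q(sqrt(2556)) = Q(sqrt(71)), and the splitting field collapses to a single degree-2 extension with Galois group Z/2Z.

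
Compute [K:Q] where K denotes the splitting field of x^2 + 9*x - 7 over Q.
[K:Q] = 2

The discriminant of x^2 + (9)*x + (-7) is b^2 - 4c = 81 - (-28) = 109. Since 109 is not a perfect square in Q, the polynomial is irreducible over Q. Its two roots generate a degree-2 extension, so [K:Q] = 2.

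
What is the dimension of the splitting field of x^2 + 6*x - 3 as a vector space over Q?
[K:Q] = 2

The discriminant of x^2 + (6)*x + (-3) is b^2 - 4c = 36 - (-12) = 48. Since 48 is not a perfect square in Q, the polynomial is irreducible over Q. Its two roots generate a degree-2 extension, so [K:Q] = 2.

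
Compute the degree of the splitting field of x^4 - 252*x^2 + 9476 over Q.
[K:Q] = 4

f factors as (x^2 - 46)(x^2 - 206); the splitting field is K = Q(sqrt(46), sqrt(206)). Since 46, 206, and 9476 are all non-squares in Q, the three subfields Q(sqrt(46)), Q(sqrt(206)), Q(sqrt(9476)) are distinct degree-2 extensions, so [K:Q] = 4 (Klein four Galois group).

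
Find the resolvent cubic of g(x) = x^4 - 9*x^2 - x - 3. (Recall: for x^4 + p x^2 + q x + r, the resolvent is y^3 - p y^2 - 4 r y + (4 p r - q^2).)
h(y) = y^3 + 9*y^2 + 12*y + 107

Identify coefficients: p = -9, q = -1, r = -3.
Plug into h(y) = y^3 - p y^2 - 4 r y + (4 p r - q^2):
  h(y) = y^3 - (-9) y^2 - 4*(-3) y + (4*(-9)*(-3) - (-1)^2)
       = y^3 + (9) y^2 + (12) y + (107).
Simplifying: h(y) = y^3 + 9*y^2 + 12*y + 107.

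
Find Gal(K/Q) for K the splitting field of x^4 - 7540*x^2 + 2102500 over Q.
Gal(K/Q) = Z/2Z (cyclic of order 2)

f factors as (x^2 - 7250)(x^2 - 290), so the splitting field is K = Q(sqrt(7250), sqrt(290)). The squarefree part of 7250 is 290 and the squarefree part of 290 is also 290, so sqrt(7250) and sqrt(290) are both rational multiples of sqrt(290). Hence Q(sqrt(7250)) = Q(sqrt(290)) = Q(sqrt(290)), and the splitting field collapses to a single degree-2 extension with Galois group Z/2Z.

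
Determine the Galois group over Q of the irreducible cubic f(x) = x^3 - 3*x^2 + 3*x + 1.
Gal(K/Q) = S_3 (symmetric group of order 6)

Compute the discriminant of x^3 + (-3)*x^2 + (3)*x + (1): Δ = -108. Since Δ is not a rational square, the Galois group is not contained in A_3; it must be the full S_3 (irreducibility of the cubic rules out anything smaller).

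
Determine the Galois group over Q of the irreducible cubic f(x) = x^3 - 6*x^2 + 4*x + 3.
Gal(K/Q) = S_3 (symmetric group of order 6)

Compute the discriminant of x^3 + (-6)*x^2 + (4)*x + (3): Δ = 1373. Since Δ is not a rational square, the Galois group is not contained in A_3; it must be the full S_3 (irreducibility of the cubic rules out anything smaller).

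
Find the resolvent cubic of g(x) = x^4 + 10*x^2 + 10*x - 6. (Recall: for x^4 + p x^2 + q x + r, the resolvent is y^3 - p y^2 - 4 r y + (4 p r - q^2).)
h(y) = y^3 - 10*y^2 + 24*y - 340

Identify coefficients: p = 10, q = 10, r = -6.
Plug into h(y) = y^3 - p y^2 - 4 r y + (4 p r - q^2):
  h(y) = y^3 - (10) y^2 - 4*(-6) y + (4*(10)*(-6) - (10)^2)
       = y^3 + (-10) y^2 + (24) y + (-340).
Simplifying: h(y) = y^3 - 10*y^2 + 24*y - 340.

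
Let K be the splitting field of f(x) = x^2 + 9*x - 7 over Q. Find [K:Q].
[K:Q] = 2

The discriminant of x^2 + (9)*x + (-7) is b^2 - 4c = 81 - (-28) = 109. Since 109 is not a perfect square in Q, the polynomial is irreducible over Q. Its two roots generate a degree-2 extension, so [K:Q] = 2.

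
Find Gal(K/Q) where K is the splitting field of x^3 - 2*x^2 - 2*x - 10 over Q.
Gal(K/Q) = S_3 (symmetric group of order 6)

Compute the discriminant of x^3 + (-2)*x^2 + (-2)*x + (-10): Δ = -3692. Since Δ is not a rational square, the Galois group is not contained in A_3; it must be the full S_3 (irreducibility of the cubic rules out anything smaller).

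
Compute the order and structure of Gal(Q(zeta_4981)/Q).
|Gal(Q(zeta_4981)/Q)| = phi(4981) = 4672; group ≅ (Z/4981Z)^* ≅ Z/16Z × Z/292Z

The n-th cyclotomic polynomial Φ_4981(x) is the minimal polynomial of zeta_4981 over Q and has degree phi(4981) = 4672. So Q(zeta_4981) is a degree-4672 Galois extension with Galois group (Z/4981Z)^*. By CRT, (Z/4981Z)^* ≅ (Z/17Z)^* × (Z/293Z)^*. Each prime-power unit group is (Z/17Z)^* ≅ Z/16Z; (Z/293Z)^* ≅ Z/292Z. Hence Gal(Q(zeta_4981)/Q) ≅ Z/16Z × Z/292Z.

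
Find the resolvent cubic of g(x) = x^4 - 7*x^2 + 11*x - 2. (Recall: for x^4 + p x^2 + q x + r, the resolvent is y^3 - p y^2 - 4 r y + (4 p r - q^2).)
h(y) = y^3 + 7*y^2 + 8*y - 65

Identify coefficients: p = -7, q = 11, r = -2.
Plug into h(y) = y^3 - p y^2 - 4 r y + (4 p r - q^2):
  h(y) = y^3 - (-7) y^2 - 4*(-2) y + (4*(-7)*(-2) - (11)^2)
       = y^3 + (7) y^2 + (8) y + (-65).
Simplifying: h(y) = y^3 + 7*y^2 + 8*y - 65.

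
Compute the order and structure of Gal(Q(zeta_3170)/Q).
|Gal(Q(zeta_3170)/Q)| = phi(3170) = 1264; group ≅ (Z/3170Z)^* ≅ Z/4Z × Z/316Z

The n-th cyclotomic polynomial Φ_3170(x) is the minimal polynomial of zeta_3170 over Q and has degree phi(3170) = 1264. So Q(zeta_3170) is a degree-1264 Galois extension with Galois group (Z/3170Z)^*. By CRT, (Z/3170Z)^* ≅ (Z/2Z)^* × (Z/5Z)^* × (Z/317Z)^*. Each prime-power unit group is (Z/2Z)^* ≅ trivial group (order 1); (Z/5Z)^* ≅ Z/4Z; (Z/317Z)^* ≅ Z/316Z. Hence Gal(Q(zeta_3170)/Q) ≅ Z/4Z × Z/316Z.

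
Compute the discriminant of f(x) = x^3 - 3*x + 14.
Δ = -5184

For a depressed cubic x^3 + p x + q the discriminant is Δ = -4 p^3 - 27 q^2 = -4*(-3)^3 - 27*(14)^2 = 108 - 5292 = -5184.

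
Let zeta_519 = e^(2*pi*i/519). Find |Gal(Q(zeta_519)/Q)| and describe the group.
|Gal(Q(zeta_519)/Q)| = phi(519) = 344; group ≅ (Z/519Z)^* ≅ Z/2Z × Z/172Z

The n-th cyclotomic polynomial Φ_519(x) is the minimal polynomial of zeta_519 over Q and has degree phi(519) = 344. So Q(zeta_519) is a degree-344 Galois extension with Galois group (Z/519Z)^*. By CRT, (Z/519Z)^* ≅ (Z/3Z)^* × (Z/173Z)^*. Each prime-power unit group is (Z/3Z)^* ≅ Z/2Z; (Z/173Z)^* ≅ Z/172Z. Hence Gal(Q(zeta_519)/Q) ≅ Z/2Z × Z/172Z.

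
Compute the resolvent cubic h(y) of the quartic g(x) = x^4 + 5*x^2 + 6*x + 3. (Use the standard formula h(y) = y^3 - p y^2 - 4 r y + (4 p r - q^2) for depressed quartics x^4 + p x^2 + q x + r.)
h(y) = y^3 - 5*y^2 - 12*y + 24

Identify coefficients: p = 5, q = 6, r = 3.
Plug into h(y) = y^3 - p y^2 - 4 r y + (4 p r - q^2):
  h(y) = y^3 - (5) y^2 - 4*(3) y + (4*(5)*(3) - (6)^2)
       = y^3 + (-5) y^2 + (-12) y + (24).
Simplifying: h(y) = y^3 - 5*y^2 - 12*y + 24.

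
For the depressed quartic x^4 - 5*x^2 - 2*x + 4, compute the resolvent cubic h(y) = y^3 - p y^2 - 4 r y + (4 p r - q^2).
h(y) = y^3 + 5*y^2 - 16*y - 84

Identify coefficients: p = -5, q = -2, r = 4.
Plug into h(y) = y^3 - p y^2 - 4 r y + (4 p r - q^2):
  h(y) = y^3 - (-5) y^2 - 4*(4) y + (4*(-5)*(4) - (-2)^2)
       = y^3 + (5) y^2 + (-16) y + (-84).
Simplifying: h(y) = y^3 + 5*y^2 - 16*y - 84.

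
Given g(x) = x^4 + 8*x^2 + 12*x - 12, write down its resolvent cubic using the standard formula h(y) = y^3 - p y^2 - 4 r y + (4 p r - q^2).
h(y) = y^3 - 8*y^2 + 48*y - 528

Identify coefficients: p = 8, q = 12, r = -12.
Plug into h(y) = y^3 - p y^2 - 4 r y + (4 p r - q^2):
  h(y) = y^3 - (8) y^2 - 4*(-12) y + (4*(8)*(-12) - (12)^2)
       = y^3 + (-8) y^2 + (48) y + (-528).
Simplifying: h(y) = y^3 - 8*y^2 + 48*y - 528.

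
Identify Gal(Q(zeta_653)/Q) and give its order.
|Gal(Q(zeta_653)/Q)| = phi(653) = 652; group ≅ (Z/653Z)^* ≅ Z/652Z

The n-th cyclotomic polynomial Φ_653(x) is the minimal polynomial of zeta_653 over Q and has degree phi(653) = 652. So Q(zeta_653) is a degree-652 Galois extension with Galois group (Z/653Z)^*. (Z/653Z)^* is cyclic since 653 is an odd prime power (or 4). Hence Gal(Q(zeta_653)/Q) ≅ Z/652Z.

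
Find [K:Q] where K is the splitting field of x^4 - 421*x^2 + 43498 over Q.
[K:Q] = 4

f factors as (x^2 - 182)(x^2 - 239); the splitting field is K = Q(sqrt(182), sqrt(239)). Since 182, 239, and 43498 are all non-squares in Q, the three subfields Q(sqrt(182)), Q(sqrt(239)), Q(sqrt(43498)) are distinct degree-2 extensions, so [K:Q] = 4 (Klein four Galois group).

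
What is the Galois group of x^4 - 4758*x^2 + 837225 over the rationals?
Gal(K/Q) = Z/2Z (cyclic of order 2)

f factors as (x^2 - 4575)(x^2 - 183), so the splitting field is K = Q(sqrt(4575), sqrt(183)). The squarefree part of 4575 is 183 and the squarefree part of 183 is also 183, so sqrt(4575) and sqrt(183) are both rational multiples of sqrt(183). Hence Q(sqrt(4575)) = Q(sqrt(183)) = Q(sqrt(183)), and the splitting field collapses to a single degree-2 extension with Galois group Z/2Z.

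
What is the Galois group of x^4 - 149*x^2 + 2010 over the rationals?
Gal(K/Q) = V_4 (Klein four-group, Z/2Z × Z/2Z)

f factors as (x^2 - 134)(x^2 - 15), so the splitting field is K = Q(sqrt(134), sqrt(15)). The elements 134, 15, 2010 are all non-squares in Q, so sqrt(134) and sqrt(15) generate independent quadratic extensions. Thus [K:Q] = 4 and Gal(K/Q) is generated by the two order-2 automorphisms sqrt(134) ↦ -sqrt(134) and sqrt(15) ↦ -sqrt(15), giving V_4.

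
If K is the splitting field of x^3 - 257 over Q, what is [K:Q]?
[K:Q] = 6

x^3 - 257 has one real root r = 257^(1/3) and two complex roots r*zeta_3, r*zeta_3^2 where zeta_3 = e^(2*pi*i/3). The splitting field is Q(r, zeta_3). [Q(r):Q] = 3 and [Q(zeta_3):Q] = 2 with gcd = 1, so [Q(r, zeta_3):Q] = 3 * 2 = 6.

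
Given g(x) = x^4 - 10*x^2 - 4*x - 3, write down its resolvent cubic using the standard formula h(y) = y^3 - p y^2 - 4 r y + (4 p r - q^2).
h(y) = y^3 + 10*y^2 + 12*y + 104

Identify coefficients: p = -10, q = -4, r = -3.
Plug into h(y) = y^3 - p y^2 - 4 r y + (4 p r - q^2):
  h(y) = y^3 - (-10) y^2 - 4*(-3) y + (4*(-10)*(-3) - (-4)^2)
       = y^3 + (10) y^2 + (12) y + (104).
Simplifying: h(y) = y^3 + 10*y^2 + 12*y + 104.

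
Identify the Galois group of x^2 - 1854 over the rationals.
Gal(K/Q) = Z/2Z (cyclic of order 2)

x^2 - 1854 is irreducible over Q since 1854 is not a rational square. The splitting field Q(sqrt(1854)) has degree 2 over Q, and its unique nontrivial automorphism is sqrt(1854) ↦ -sqrt(1854). Hence Gal(Q(sqrt(1854))/Q) = Z/2Z.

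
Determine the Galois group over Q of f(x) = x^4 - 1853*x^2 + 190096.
Gal(K/Q) = Z/2Z (cyclic of order 2)

f factors as (x^2 - 109)(x^2 - 1744), so the splitting field is K = Q(sqrt(109), sqrt(1744)). The squarefree part of 109 is 109 and the squarefree part of 1744 is also 109, so sqrt(109) and sqrt(1744) are both rational multiples of sqrt(109). Hence Q(sqrt(109)) = Q(sqrt(1744)) = Q(sqrt(109)), and the splitting field collapses to a single degree-2 extension with Galois group Z/2Z.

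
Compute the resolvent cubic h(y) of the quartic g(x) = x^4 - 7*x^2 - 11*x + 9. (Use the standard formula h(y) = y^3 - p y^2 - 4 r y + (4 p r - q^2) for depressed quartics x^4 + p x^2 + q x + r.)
h(y) = y^3 + 7*y^2 - 36*y - 373

Identify coefficients: p = -7, q = -11, r = 9.
Plug into h(y) = y^3 - p y^2 - 4 r y + (4 p r - q^2):
  h(y) = y^3 - (-7) y^2 - 4*(9) y + (4*(-7)*(9) - (-11)^2)
       = y^3 + (7) y^2 + (-36) y + (-373).
Simplifying: h(y) = y^3 + 7*y^2 - 36*y - 373.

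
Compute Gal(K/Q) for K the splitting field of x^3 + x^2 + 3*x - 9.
Gal(K/Q) = S_3 (symmetric group of order 6)

Compute the discriminant of x^3 + (1)*x^2 + (3)*x + (-9): Δ = -2736. Since Δ is not a rational square, the Galois group is not contained in A_3; it must be the full S_3 (irreducibility of the cubic rules out anything smaller).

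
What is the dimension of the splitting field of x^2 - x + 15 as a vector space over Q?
[K:Q] = 2

The discriminant of x^2 + (-1)*x + (15) is b^2 - 4c = 1 - (60) = -59. Since -59 is not a perfect square in Q, the polynomial is irreducible over Q. Its two roots generate a degree-2 extension, so [K:Q] = 2.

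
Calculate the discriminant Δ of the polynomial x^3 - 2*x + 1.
Δ = 5

For a depressed cubic x^3 + p x + q the discriminant is Δ = -4 p^3 - 27 q^2 = -4*(-2)^3 - 27*(1)^2 = 32 - 27 = 5.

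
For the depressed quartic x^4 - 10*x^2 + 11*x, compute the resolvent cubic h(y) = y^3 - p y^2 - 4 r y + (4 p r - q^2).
h(y) = y^3 + 10*y^2 - 121

Identify coefficients: p = -10, q = 11, r = 0.
Plug into h(y) = y^3 - p y^2 - 4 r y + (4 p r - q^2):
  h(y) = y^3 - (-10) y^2 - 4*(0) y + (4*(-10)*(0) - (11)^2)
       = y^3 + (10) y^2 + (0) y + (-121).
Simplifying: h(y) = y^3 + 10*y^2 - 121.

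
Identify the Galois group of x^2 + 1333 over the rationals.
Gal(K/Q) = Z/2Z (cyclic of order 2)

x^2 + 1333 is irreducible over Q since -1333 is not a rational square. The splitting field Q(sqrt(-1333)) has degree 2 over Q, and its unique nontrivial automorphism is sqrt(-1333) ↦ -sqrt(-1333). Hence Gal(Q(sqrt(-1333))/Q) = Z/2Z.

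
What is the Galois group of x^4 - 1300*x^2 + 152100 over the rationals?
Gal(K/Q) = Z/2Z (cyclic of order 2)

f factors as (x^2 - 130)(x^2 - 1170), so the splitting field is K = Q(sqrt(130), sqrt(1170)). The squarefree part of 130 is 130 and the squarefree part of 1170 is also 130, so sqrt(130) and sqrt(1170) are both rational multiples of sqrt(130). Hence Q(sqrt(130)) = Q(sqrt(1170)) = Q(sqrt(130)), and the splitting field collapses to a single degree-2 extension with Galois group Z/2Z.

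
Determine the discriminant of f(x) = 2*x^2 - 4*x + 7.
Δ = -40

For a quadratic a x^2 + b x + c the discriminant is Δ = b^2 - 4ac = (-4)^2 - 4*(2)*(7) = 16 - (56) = -40.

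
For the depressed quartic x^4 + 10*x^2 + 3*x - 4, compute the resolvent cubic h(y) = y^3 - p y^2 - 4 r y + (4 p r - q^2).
h(y) = y^3 - 10*y^2 + 16*y - 169

Identify coefficients: p = 10, q = 3, r = -4.
Plug into h(y) = y^3 - p y^2 - 4 r y + (4 p r - q^2):
  h(y) = y^3 - (10) y^2 - 4*(-4) y + (4*(10)*(-4) - (3)^2)
       = y^3 + (-10) y^2 + (16) y + (-169).
Simplifying: h(y) = y^3 - 10*y^2 + 16*y - 169.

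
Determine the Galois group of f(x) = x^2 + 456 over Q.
Gal(K/Q) = Z/2Z (cyclic of order 2)

x^2 + 456 is irreducible over Q since -456 is not a rational square. The splitting field Q(sqrt(-456)) has degree 2 over Q, and its unique nontrivial automorphism is sqrt(-456) ↦ -sqrt(-456). Hence Gal(Q(sqrt(-456))/Q) = Z/2Z.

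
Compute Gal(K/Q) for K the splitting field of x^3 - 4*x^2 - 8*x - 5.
Gal(K/Q) = S_3 (symmetric group of order 6)

Compute the discriminant of x^3 + (-4)*x^2 + (-8)*x + (-5): Δ = -1763. Since Δ is not a rational square, the Galois group is not contained in A_3; it must be the full S_3 (irreducibility of the cubic rules out anything smaller).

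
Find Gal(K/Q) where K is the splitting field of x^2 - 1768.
Gal(K/Q) = Z/2Z (cyclic of order 2)

x^2 - 1768 is irreducible over Q since 1768 is not a rational square. The splitting field Q(sqrt(1768)) has degree 2 over Q, and its unique nontrivial automorphism is sqrt(1768) ↦ -sqrt(1768). Hence Gal(Q(sqrt(1768))/Q) = Z/2Z.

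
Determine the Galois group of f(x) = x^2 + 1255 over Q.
Gal(K/Q) = Z/2Z (cyclic of order 2)

x^2 + 1255 is irreducible over Q since -1255 is not a rational square. The splitting field Q(sqrt(-1255)) has degree 2 over Q, and its unique nontrivial automorphism is sqrt(-1255) ↦ -sqrt(-1255). Hence Gal(Q(sqrt(-1255))/Q) = Z/2Z.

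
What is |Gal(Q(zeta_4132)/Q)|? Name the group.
|Gal(Q(zeta_4132)/Q)| = phi(4132) = 2064; group ≅ (Z/4132Z)^* ≅ Z/2Z × Z/1032Z

The n-th cyclotomic polynomial Φ_4132(x) is the minimal polynomial of zeta_4132 over Q and has degree phi(4132) = 2064. So Q(zeta_4132) is a degree-2064 Galois extension with Galois group (Z/4132Z)^*. By CRT, (Z/4132Z)^* ≅ (Z/4Z)^* × (Z/1033Z)^*. Each prime-power unit group is (Z/4Z)^* ≅ Z/2Z; (Z/1033Z)^* ≅ Z/1032Z. Hence Gal(Q(zeta_4132)/Q) ≅ Z/2Z × Z/1032Z.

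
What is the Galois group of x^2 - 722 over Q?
Gal(K/Q) = Z/2Z (cyclic of order 2)

x^2 - 722 is irreducible over Q since 722 is not a rational square. The splitting field Q(sqrt(722)) has degree 2 over Q, and its unique nontrivial automorphism is sqrt(722) ↦ -sqrt(722). Hence Gal(Q(sqrt(722))/Q) = Z/2Z.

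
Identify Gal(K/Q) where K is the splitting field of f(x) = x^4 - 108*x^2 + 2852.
Gal(K/Q) = V_4 (Klein four-group, Z/2Z × Z/2Z)

f factors as (x^2 - 46)(x^2 - 62), so the splitting field is K = Q(sqrt(46), sqrt(62)). The elements 46, 62, 2852 are all non-squares in Q, so sqrt(46) and sqrt(62) generate independent quadratic extensions. Thus [K:Q] = 4 and Gal(K/Q) is generated by the two order-2 automorphisms sqrt(46) ↦ -sqrt(46) and sqrt(62) ↦ -sqrt(62), giving V_4.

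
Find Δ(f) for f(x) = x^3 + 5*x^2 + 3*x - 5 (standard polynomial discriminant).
Δ = 592

For x^3 + a x^2 + b x + c the discriminant is Δ = 18 a b c - 4 a^3 c + a^2 b^2 - 4 b^3 - 27 c^2.
Plug a = 5, b = 3, c = -5:
  18*(5)*(3)*(-5) - 4*(5)^3*(-5) + (5)^2*(3)^2 - 4*(3)^3 - 27*(-5)^2
  = -1350 + (2500) + 225 + (-108) + (-675)
  = 592.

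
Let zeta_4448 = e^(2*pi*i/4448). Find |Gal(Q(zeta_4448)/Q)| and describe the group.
|Gal(Q(zeta_4448)/Q)| = phi(4448) = 2208; group ≅ (Z/4448Z)^* ≅ Z/2Z × Z/8Z × Z/138Z

The n-th cyclotomic polynomial Φ_4448(x) is the minimal polynomial of zeta_4448 over Q and has degree phi(4448) = 2208. So Q(zeta_4448) is a degree-2208 Galois extension with Galois group (Z/4448Z)^*. By CRT, (Z/4448Z)^* ≅ (Z/32Z)^* × (Z/139Z)^*. Each prime-power unit group is (Z/32Z)^* ≅ Z/2Z × Z/8Z; (Z/139Z)^* ≅ Z/138Z. Hence Gal(Q(zeta_4448)/Q) ≅ Z/2Z × Z/8Z × Z/138Z.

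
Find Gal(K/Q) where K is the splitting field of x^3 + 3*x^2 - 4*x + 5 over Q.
Gal(K/Q) = S_3 (symmetric group of order 6)

Compute the discriminant of x^3 + (3)*x^2 + (-4)*x + (5): Δ = -1895. Since Δ is not a rational square, the Galois group is not contained in A_3; it must be the full S_3 (irreducibility of the cubic rules out anything smaller).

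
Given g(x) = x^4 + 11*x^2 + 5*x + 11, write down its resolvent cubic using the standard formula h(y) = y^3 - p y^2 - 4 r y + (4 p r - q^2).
h(y) = y^3 - 11*y^2 - 44*y + 459

Identify coefficients: p = 11, q = 5, r = 11.
Plug into h(y) = y^3 - p y^2 - 4 r y + (4 p r - q^2):
  h(y) = y^3 - (11) y^2 - 4*(11) y + (4*(11)*(11) - (5)^2)
       = y^3 + (-11) y^2 + (-44) y + (459).
Simplifying: h(y) = y^3 - 11*y^2 - 44*y + 459.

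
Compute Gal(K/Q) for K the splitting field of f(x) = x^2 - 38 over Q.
Gal(K/Q) = Z/2Z (cyclic of order 2)

x^2 - 38 is irreducible over Q since 38 is not a rational square. The splitting field Q(sqrt(38)) has degree 2 over Q, and its unique nontrivial automorphism is sqrt(38) ↦ -sqrt(38). Hence Gal(Q(sqrt(38))/Q) = Z/2Z.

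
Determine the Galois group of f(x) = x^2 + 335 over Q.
Gal(K/Q) = Z/2Z (cyclic of order 2)

x^2 + 335 is irreducible over Q since -335 is not a rational square. The splitting field Q(sqrt(-335)) has degree 2 over Q, and its unique nontrivial automorphism is sqrt(-335) ↦ -sqrt(-335). Hence Gal(Q(sqrt(-335))/Q) = Z/2Z.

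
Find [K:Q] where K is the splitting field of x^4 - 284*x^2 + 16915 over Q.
[K:Q] = 4

f factors as (x^2 - 199)(x^2 - 85); the splitting field is K = Q(sqrt(199), sqrt(85)). Since 199, 85, and 16915 are all non-squares in Q, the three subfields Q(sqrt(199)), Q(sqrt(85)), Q(sqrt(16915)) are distinct degree-2 extensions, so [K:Q] = 4 (Klein four Galois group).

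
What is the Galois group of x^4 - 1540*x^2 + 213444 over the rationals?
Gal(K/Q) = Z/2Z (cyclic of order 2)

f factors as (x^2 - 1386)(x^2 - 154), so the splitting field is K = Q(sqrt(1386), sqrt(154)). The squarefree part of 1386 is 154 and the squarefree part of 154 is also 154, so sqrt(1386) and sqrt(154) are both rational multiples of sqrt(154). Hence Q(sqrt(1386)) = Q(sqrt(154)) = Q(sqrt(154)), and the splitting field collapses to a single degree-2 extension with Galois group Z/2Z.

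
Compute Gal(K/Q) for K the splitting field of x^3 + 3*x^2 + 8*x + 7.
Gal(K/Q) = S_3 (symmetric group of order 6)

Compute the discriminant of x^3 + (3)*x^2 + (8)*x + (7): Δ = -527. Since Δ is not a rational square, the Galois group is not contained in A_3; it must be the full S_3 (irreducibility of the cubic rules out anything smaller).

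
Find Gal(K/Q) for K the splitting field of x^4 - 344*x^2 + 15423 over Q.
Gal(K/Q) = V_4 (Klein four-group, Z/2Z × Z/2Z)

f factors as (x^2 - 53)(x^2 - 291), so the splitting field is K = Q(sqrt(53), sqrt(291)). The elements 53, 291, 15423 are all non-squares in Q, so sqrt(53) and sqrt(291) generate independent quadratic extensions. Thus [K:Q] = 4 and Gal(K/Q) is generated by the two order-2 automorphisms sqrt(53) ↦ -sqrt(53) and sqrt(291) ↦ -sqrt(291), giving V_4.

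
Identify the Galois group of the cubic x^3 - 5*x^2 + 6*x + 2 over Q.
Gal(K/Q) = S_3 (symmetric group of order 6)

Compute the discriminant of x^3 + (-5)*x^2 + (6)*x + (2): Δ = -152. Since Δ is not a rational square, the Galois group is not contained in A_3; it must be the full S_3 (irreducibility of the cubic rules out anything smaller).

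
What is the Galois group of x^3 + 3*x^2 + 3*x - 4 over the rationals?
Gal(K/Q) = S_3 (symmetric group of order 6)

Compute the discriminant of x^3 + (3)*x^2 + (3)*x + (-4): Δ = -675. Since Δ is not a rational square, the Galois group is not contained in A_3; it must be the full S_3 (irreducibility of the cubic rules out anything smaller).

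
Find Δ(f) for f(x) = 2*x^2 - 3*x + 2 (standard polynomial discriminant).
Δ = -7

For a quadratic a x^2 + b x + c the discriminant is Δ = b^2 - 4ac = (-3)^2 - 4*(2)*(2) = 9 - (16) = -7.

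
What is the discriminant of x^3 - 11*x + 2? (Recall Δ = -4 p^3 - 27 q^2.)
Δ = 5216

For a depressed cubic x^3 + p x + q the discriminant is Δ = -4 p^3 - 27 q^2 = -4*(-11)^3 - 27*(2)^2 = 5324 - 108 = 5216.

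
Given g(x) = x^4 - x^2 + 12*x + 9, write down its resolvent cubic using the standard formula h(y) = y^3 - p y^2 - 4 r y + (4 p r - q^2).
h(y) = y^3 + y^2 - 36*y - 180

Identify coefficients: p = -1, q = 12, r = 9.
Plug into h(y) = y^3 - p y^2 - 4 r y + (4 p r - q^2):
  h(y) = y^3 - (-1) y^2 - 4*(9) y + (4*(-1)*(9) - (12)^2)
       = y^3 + (1) y^2 + (-36) y + (-180).
Simplifying: h(y) = y^3 + y^2 - 36*y - 180.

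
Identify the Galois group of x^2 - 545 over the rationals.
Gal(K/Q) = Z/2Z (cyclic of order 2)

x^2 - 545 is irreducible over Q since 545 is not a rational square. The splitting field Q(sqrt(545)) has degree 2 over Q, and its unique nontrivial automorphism is sqrt(545) ↦ -sqrt(545). Hence Gal(Q(sqrt(545))/Q) = Z/2Z.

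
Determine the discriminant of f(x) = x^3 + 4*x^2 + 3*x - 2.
Δ = 8

For x^3 + a x^2 + b x + c the discriminant is Δ = 18 a b c - 4 a^3 c + a^2 b^2 - 4 b^3 - 27 c^2.
Plug a = 4, b = 3, c = -2:
  18*(4)*(3)*(-2) - 4*(4)^3*(-2) + (4)^2*(3)^2 - 4*(3)^3 - 27*(-2)^2
  = -432 + (512) + 144 + (-108) + (-108)
  = 8.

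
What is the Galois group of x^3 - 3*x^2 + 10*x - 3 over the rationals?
Gal(K/Q) = S_3 (symmetric group of order 6)

Compute the discriminant of x^3 + (-3)*x^2 + (10)*x + (-3): Δ = -2047. Since Δ is not a rational square, the Galois group is not contained in A_3; it must be the full S_3 (irreducibility of the cubic rules out anything smaller).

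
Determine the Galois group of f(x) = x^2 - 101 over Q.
Gal(K/Q) = Z/2Z (cyclic of order 2)

x^2 - 101 is irreducible over Q since 101 is not a rational square. The splitting field Q(sqrt(101)) has degree 2 over Q, and its unique nontrivial automorphism is sqrt(101) ↦ -sqrt(101). Hence Gal(Q(sqrt(101))/Q) = Z/2Z.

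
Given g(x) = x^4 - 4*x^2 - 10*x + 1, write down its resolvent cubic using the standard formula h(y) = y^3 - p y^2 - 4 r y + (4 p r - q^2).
h(y) = y^3 + 4*y^2 - 4*y - 116

Identify coefficients: p = -4, q = -10, r = 1.
Plug into h(y) = y^3 - p y^2 - 4 r y + (4 p r - q^2):
  h(y) = y^3 - (-4) y^2 - 4*(1) y + (4*(-4)*(1) - (-10)^2)
       = y^3 + (4) y^2 + (-4) y + (-116).
Simplifying: h(y) = y^3 + 4*y^2 - 4*y - 116.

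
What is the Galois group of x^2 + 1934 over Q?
Gal(K/Q) = Z/2Z (cyclic of order 2)

x^2 + 1934 is irreducible over Q since -1934 is not a rational square. The splitting field Q(sqrt(-1934)) has degree 2 over Q, and its unique nontrivial automorphism is sqrt(-1934) ↦ -sqrt(-1934). Hence Gal(Q(sqrt(-1934))/Q) = Z/2Z.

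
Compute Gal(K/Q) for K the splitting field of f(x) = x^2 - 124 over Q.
Gal(K/Q) = Z/2Z (cyclic of order 2)

x^2 - 124 is irreducible over Q since 124 is not a rational square. The splitting field Q(sqrt(124)) has degree 2 over Q, and its unique nontrivial automorphism is sqrt(124) ↦ -sqrt(124). Hence Gal(Q(sqrt(124))/Q) = Z/2Z.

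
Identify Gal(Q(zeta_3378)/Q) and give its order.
|Gal(Q(zeta_3378)/Q)| = phi(3378) = 1124; group ≅ (Z/3378Z)^* ≅ Z/2Z × Z/562Z

The n-th cyclotomic polynomial Φ_3378(x) is the minimal polynomial of zeta_3378 over Q and has degree phi(3378) = 1124. So Q(zeta_3378) is a degree-1124 Galois extension with Galois group (Z/3378Z)^*. By CRT, (Z/3378Z)^* ≅ (Z/2Z)^* × (Z/3Z)^* × (Z/563Z)^*. Each prime-power unit group is (Z/2Z)^* ≅ trivial group (order 1); (Z/3Z)^* ≅ Z/2Z; (Z/563Z)^* ≅ Z/562Z. Hence Gal(Q(zeta_3378)/Q) ≅ Z/2Z × Z/562Z.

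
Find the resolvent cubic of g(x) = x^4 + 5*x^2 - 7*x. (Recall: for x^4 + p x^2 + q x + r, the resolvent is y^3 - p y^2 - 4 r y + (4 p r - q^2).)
h(y) = y^3 - 5*y^2 - 49

Identify coefficients: p = 5, q = -7, r = 0.
Plug into h(y) = y^3 - p y^2 - 4 r y + (4 p r - q^2):
  h(y) = y^3 - (5) y^2 - 4*(0) y + (4*(5)*(0) - (-7)^2)
       = y^3 + (-5) y^2 + (0) y + (-49).
Simplifying: h(y) = y^3 - 5*y^2 - 49.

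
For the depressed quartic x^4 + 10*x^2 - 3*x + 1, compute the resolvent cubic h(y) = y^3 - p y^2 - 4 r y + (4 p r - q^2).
h(y) = y^3 - 10*y^2 - 4*y + 31

Identify coefficients: p = 10, q = -3, r = 1.
Plug into h(y) = y^3 - p y^2 - 4 r y + (4 p r - q^2):
  h(y) = y^3 - (10) y^2 - 4*(1) y + (4*(10)*(1) - (-3)^2)
       = y^3 + (-10) y^2 + (-4) y + (31).
Simplifying: h(y) = y^3 - 10*y^2 - 4*y + 31.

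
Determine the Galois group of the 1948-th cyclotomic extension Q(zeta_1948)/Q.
|Gal(Q(zeta_1948)/Q)| = phi(1948) = 972; group ≅ (Z/1948Z)^* ≅ Z/2Z × Z/486Z

The n-th cyclotomic polynomial Φ_1948(x) is the minimal polynomial of zeta_1948 over Q and has degree phi(1948) = 972. So Q(zeta_1948) is a degree-972 Galois extension with Galois group (Z/1948Z)^*. By CRT, (Z/1948Z)^* ≅ (Z/4Z)^* × (Z/487Z)^*. Each prime-power unit group is (Z/4Z)^* ≅ Z/2Z; (Z/487Z)^* ≅ Z/486Z. Hence Gal(Q(zeta_1948)/Q) ≅ Z/2Z × Z/486Z.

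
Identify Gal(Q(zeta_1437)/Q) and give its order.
|Gal(Q(zeta_1437)/Q)| = phi(1437) = 956; group ≅ (Z/1437Z)^* ≅ Z/2Z × Z/478Z

The n-th cyclotomic polynomial Φ_1437(x) is the minimal polynomial of zeta_1437 over Q and has degree phi(1437) = 956. So Q(zeta_1437) is a degree-956 Galois extension with Galois group (Z/1437Z)^*. By CRT, (Z/1437Z)^* ≅ (Z/3Z)^* × (Z/479Z)^*. Each prime-power unit group is (Z/3Z)^* ≅ Z/2Z; (Z/479Z)^* ≅ Z/478Z. Hence Gal(Q(zeta_1437)/Q) ≅ Z/2Z × Z/478Z.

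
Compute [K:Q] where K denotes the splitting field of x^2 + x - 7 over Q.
[K:Q] = 2

The discriminant of x^2 + (1)*x + (-7) is b^2 - 4c = 1 - (-28) = 29. Since 29 is not a perfect square in Q, the polynomial is irreducible over Q. Its two roots generate a degree-2 extension, so [K:Q] = 2.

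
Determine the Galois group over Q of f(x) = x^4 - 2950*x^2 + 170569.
Gal(K/Q) = Z/2Z (cyclic of order 2)

f factors as (x^2 - 2891)(x^2 - 59), so the splitting field is K = Q(sqrt(2891), sqrt(59)). The squarefree part of 2891 is 59 and the squarefree part of 59 is also 59, so sqrt(2891) and sqrt(59) are both rational multiples of sqrt(59). Hence Q(sqrt(2891)) = Q(sqrt(59)) = Q(sqrt(59)), and the splitting field collapses to a single degree-2 extension with Galois group Z/2Z.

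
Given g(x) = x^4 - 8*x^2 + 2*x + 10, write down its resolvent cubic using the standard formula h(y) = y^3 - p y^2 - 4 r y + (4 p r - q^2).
h(y) = y^3 + 8*y^2 - 40*y - 324

Identify coefficients: p = -8, q = 2, r = 10.
Plug into h(y) = y^3 - p y^2 - 4 r y + (4 p r - q^2):
  h(y) = y^3 - (-8) y^2 - 4*(10) y + (4*(-8)*(10) - (2)^2)
       = y^3 + (8) y^2 + (-40) y + (-324).
Simplifying: h(y) = y^3 + 8*y^2 - 40*y - 324.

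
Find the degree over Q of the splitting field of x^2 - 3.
[K:Q] = 2

The discriminant of x^2 + (0)*x + (-3) is b^2 - 4c = 0 - (-12) = 12. Since 12 is not a perfect square in Q, the polynomial is irreducible over Q. Its two roots generate a degree-2 extension, so [K:Q] = 2.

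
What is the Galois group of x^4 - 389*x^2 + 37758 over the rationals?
Gal(K/Q) = V_4 (Klein four-group, Z/2Z × Z/2Z)

f factors as (x^2 - 203)(x^2 - 186), so the splitting field is K = Q(sqrt(203), sqrt(186)). The elements 203, 186, 37758 are all non-squares in Q, so sqrt(203) and sqrt(186) generate independent quadratic extensions. Thus [K:Q] = 4 and Gal(K/Q) is generated by the two order-2 automorphisms sqrt(203) ↦ -sqrt(203) and sqrt(186) ↦ -sqrt(186), giving V_4.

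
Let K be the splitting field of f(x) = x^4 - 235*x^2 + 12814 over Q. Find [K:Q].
[K:Q] = 4

f factors as (x^2 - 86)(x^2 - 149); the splitting field is K = Q(sqrt(86), sqrt(149)). Since 86, 149, and 12814 are all non-squares in Q, the three subfields Q(sqrt(86)), Q(sqrt(149)), Q(sqrt(12814)) are distinct degree-2 extensions, so [K:Q] = 4 (Klein four Galois group).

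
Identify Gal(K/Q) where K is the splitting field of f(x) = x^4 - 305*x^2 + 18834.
Gal(K/Q) = V_4 (Klein four-group, Z/2Z × Z/2Z)

f factors as (x^2 - 219)(x^2 - 86), so the splitting field is K = Q(sqrt(219), sqrt(86)). The elements 219, 86, 18834 are all non-squares in Q, so sqrt(219) and sqrt(86) generate independent quadratic extensions. Thus [K:Q] = 4 and Gal(K/Q) is generated by the two order-2 automorphisms sqrt(219) ↦ -sqrt(219) and sqrt(86) ↦ -sqrt(86), giving V_4.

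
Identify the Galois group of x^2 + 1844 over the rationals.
Gal(K/Q) = Z/2Z (cyclic of order 2)

x^2 + 1844 is irreducible over Q since -1844 is not a rational square. The splitting field Q(sqrt(-1844)) has degree 2 over Q, and its unique nontrivial automorphism is sqrt(-1844) ↦ -sqrt(-1844). Hence Gal(Q(sqrt(-1844))/Q) = Z/2Z.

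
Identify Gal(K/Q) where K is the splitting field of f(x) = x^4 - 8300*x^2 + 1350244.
Gal(K/Q) = Z/2Z (cyclic of order 2)

f factors as (x^2 - 166)(x^2 - 8134), so the splitting field is K = Q(sqrt(166), sqrt(8134)). The squarefree part of 166 is 166 and the squarefree part of 8134 is also 166, so sqrt(166) and sqrt(8134) are both rational multiples of sqrt(166). Hence Q(sqrt(166)) = Q(sqrt(8134)) = Q(sqrt(166)), and the splitting field collapses to a single degree-2 extension with Galois group Z/2Z.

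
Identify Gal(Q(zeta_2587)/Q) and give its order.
|Gal(Q(zeta_2587)/Q)| = phi(2587) = 2376; group ≅ (Z/2587Z)^* ≅ Z/12Z × Z/198Z

The n-th cyclotomic polynomial Φ_2587(x) is the minimal polynomial of zeta_2587 over Q and has degree phi(2587) = 2376. So Q(zeta_2587) is a degree-2376 Galois extension with Galois group (Z/2587Z)^*. By CRT, (Z/2587Z)^* ≅ (Z/13Z)^* × (Z/199Z)^*. Each prime-power unit group is (Z/13Z)^* ≅ Z/12Z; (Z/199Z)^* ≅ Z/198Z. Hence Gal(Q(zeta_2587)/Q) ≅ Z/12Z × Z/198Z.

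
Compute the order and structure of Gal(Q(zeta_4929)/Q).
|Gal(Q(zeta_4929)/Q)| = phi(4929) = 3120; group ≅ (Z/4929Z)^* ≅ Z/2Z × Z/30Z × Z/52Z

The n-th cyclotomic polynomial Φ_4929(x) is the minimal polynomial of zeta_4929 over Q and has degree phi(4929) = 3120. So Q(zeta_4929) is a degree-3120 Galois extension with Galois group (Z/4929Z)^*. By CRT, (Z/4929Z)^* ≅ (Z/3Z)^* × (Z/31Z)^* × (Z/53Z)^*. Each prime-power unit group is (Z/3Z)^* ≅ Z/2Z; (Z/31Z)^* ≅ Z/30Z; (Z/53Z)^* ≅ Z/52Z. Hence Gal(Q(zeta_4929)/Q) ≅ Z/2Z × Z/30Z × Z/52Z.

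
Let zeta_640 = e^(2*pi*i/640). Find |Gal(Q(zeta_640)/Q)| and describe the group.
|Gal(Q(zeta_640)/Q)| = phi(640) = 256; group ≅ (Z/640Z)^* ≅ Z/2Z × Z/4Z × Z/32Z

The n-th cyclotomic polynomial Φ_640(x) is the minimal polynomial of zeta_640 over Q and has degree phi(640) = 256. So Q(zeta_640) is a degree-256 Galois extension with Galois group (Z/640Z)^*. By CRT, (Z/640Z)^* ≅ (Z/128Z)^* × (Z/5Z)^*. Each prime-power unit group is (Z/128Z)^* ≅ Z/2Z × Z/32Z; (Z/5Z)^* ≅ Z/4Z. Hence Gal(Q(zeta_640)/Q) ≅ Z/2Z × Z/4Z × Z/32Z.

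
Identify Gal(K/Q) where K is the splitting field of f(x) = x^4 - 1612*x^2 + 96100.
Gal(K/Q) = Z/2Z (cyclic of order 2)

f factors as (x^2 - 62)(x^2 - 1550), so the splitting field is K = Q(sqrt(62), sqrt(1550)). The squarefree part of 62 is 62 and the squarefree part of 1550 is also 62, so sqrt(62) and sqrt(1550) are both rational multiples of sqrt(62). Hence Q(sqrt(62)) = Q(sqrt(1550)) = Q(sqrt(62)), and the splitting field collapses to a single degree-2 extension with Galois group Z/2Z.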